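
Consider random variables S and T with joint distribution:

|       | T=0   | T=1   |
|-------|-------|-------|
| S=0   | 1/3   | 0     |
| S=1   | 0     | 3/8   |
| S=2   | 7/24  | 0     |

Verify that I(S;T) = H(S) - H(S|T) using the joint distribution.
Left side, from I(S;T) = H(S) + H(T) - H(S,T):
Marginal P(S) (row sums):
  P(S=0) = 1/3 + 0 = 1/3
  P(S=1) = 0 + 3/8 = 3/8
  P(S=2) = 7/24 + 0 = 7/24
Marginal P(T) (column sums):
  P(T=0) = 1/3 + 0 + 7/24 = 5/8
  P(T=1) = 0 + 3/8 + 0 = 3/8

H(S) = -[(1/3)·log₂(1/3) + (3/8)·log₂(3/8) + (7/24)·log₂(7/24)]
  = 0.5283 + 0.5306 + 0.5185
  = 1.5774 bits
H(T) = -[(5/8)·log₂(5/8) + (3/8)·log₂(3/8)]
  = 0.4238 + 0.5306
  = 0.9544 bits
H(S,T) = -[(1/3)·log₂(1/3) + (3/8)·log₂(3/8) + (7/24)·log₂(7/24)]
  = 0.5283 + 0.5306 + 0.5185
  = 1.5774 bits

I(S;T) = H(S) + H(T) - H(S,T)
  = 1.5774 + 0.9544 - 1.5774
  = 0.9544 bits

Right side, with H(S|T) computed directly from the conditional probabilities:
H(S|T) = -Σ P(S,T)·log₂ P(S|T), where P(S|T) = P(S,T) / P(T)
  (cells with P(S,T) = 0 contribute 0)
  (S=0,T=0): P(S|T) = (1/3)/(5/8) = 8/15;  -(1/3)·log₂(8/15) = 0.3023
  (S=1,T=1): P(S|T) = (3/8)/(3/8) = 1;  -(3/8)·log₂(1) = 0.0000
  (S=2,T=0): P(S|T) = (7/24)/(5/8) = 7/15;  -(7/24)·log₂(7/15) = 0.3207
H(S|T) = 0.3023 + 0.0000 + 0.3207
  = 0.6230 bits
H(S) - H(S|T) = 1.5774 - 0.6230 = 0.9544 bits

Both sides equal 0.9544 bits, so I(S;T) = H(S) - H(S|T) ✓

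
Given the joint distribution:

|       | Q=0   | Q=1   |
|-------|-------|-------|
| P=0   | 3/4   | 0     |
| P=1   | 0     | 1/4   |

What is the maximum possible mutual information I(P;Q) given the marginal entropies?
The upper bound on mutual information is I(P;Q) ≤ min(H(P), H(Q)).

Marginal P(P) (row sums):
  P(P=0) = 3/4 + 0 = 3/4
  P(P=1) = 0 + 1/4 = 1/4
Marginal P(Q) (column sums):
  P(Q=0) = 3/4 + 0 = 3/4
  P(Q=1) = 0 + 1/4 = 1/4

H(P) = -[(3/4)·log₂(3/4) + (1/4)·log₂(1/4)]
  = 0.3113 + 0.5000
  = 0.8113 bits
H(Q) = -[(3/4)·log₂(3/4) + (1/4)·log₂(1/4)]
  = 0.3113 + 0.5000
  = 0.8113 bits

Maximum possible I(P;Q) = min(0.8113, 0.8113) = 0.8113 bits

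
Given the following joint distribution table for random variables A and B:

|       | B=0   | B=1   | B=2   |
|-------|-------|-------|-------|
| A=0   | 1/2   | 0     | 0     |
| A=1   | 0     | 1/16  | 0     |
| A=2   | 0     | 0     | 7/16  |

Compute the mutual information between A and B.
Marginal P(A) (row sums):
  P(A=0) = 1/2 + 0 + 0 = 1/2
  P(A=1) = 0 + 1/16 + 0 = 1/16
  P(A=2) = 0 + 0 + 7/16 = 7/16
Marginal P(B) (column sums):
  P(B=0) = 1/2 + 0 + 0 = 1/2
  P(B=1) = 0 + 1/16 + 0 = 1/16
  P(B=2) = 0 + 0 + 7/16 = 7/16

H(A) = -[(1/2)·log₂(1/2) + (1/16)·log₂(1/16) + (7/16)·log₂(7/16)]
  = 0.5000 + 0.2500 + 0.5218
  = 1.2718 bits
H(B) = -[(1/2)·log₂(1/2) + (1/16)·log₂(1/16) + (7/16)·log₂(7/16)]
  = 0.5000 + 0.2500 + 0.5218
  = 1.2718 bits
H(A,B) = -[(1/2)·log₂(1/2) + (1/16)·log₂(1/16) + (7/16)·log₂(7/16)]
  = 0.5000 + 0.2500 + 0.5218
  = 1.2718 bits

I(A;B) = H(A) + H(B) - H(A,B)
  = 1.2718 + 1.2718 - 1.2718
  = 1.2718 bits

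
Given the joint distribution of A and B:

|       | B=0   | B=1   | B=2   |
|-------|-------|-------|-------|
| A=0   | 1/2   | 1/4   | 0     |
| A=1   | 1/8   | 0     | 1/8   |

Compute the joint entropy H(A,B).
H(A,B) = -Σ P(A,B) log₂ P(A,B), summed over the non-zero cells:
H(A,B) = -[(1/2)·log₂(1/2) + (1/4)·log₂(1/4) + (1/8)·log₂(1/8) + (1/8)·log₂(1/8)]
  = 0.5000 + 0.5000 + 0.3750 + 0.3750
  = 1.7500 bits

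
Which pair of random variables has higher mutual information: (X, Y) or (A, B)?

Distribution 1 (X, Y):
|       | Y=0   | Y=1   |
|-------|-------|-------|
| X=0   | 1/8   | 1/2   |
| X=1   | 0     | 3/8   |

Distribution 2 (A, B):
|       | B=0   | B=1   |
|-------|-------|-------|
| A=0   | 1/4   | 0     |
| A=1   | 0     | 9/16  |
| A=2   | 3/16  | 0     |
Distribution 1 (X, Y):
Marginal P(X) (row sums):
  P(X=0) = 1/8 + 1/2 = 5/8
  P(X=1) = 0 + 3/8 = 3/8
Marginal P(Y) (column sums):
  P(Y=0) = 1/8 + 0 = 1/8
  P(Y=1) = 1/2 + 3/8 = 7/8

H(X) = -[(5/8)·log₂(5/8) + (3/8)·log₂(3/8)]
  = 0.4238 + 0.5306
  = 0.9544 bits
H(Y) = -[(1/8)·log₂(1/8) + (7/8)·log₂(7/8)]
  = 0.3750 + 0.1686
  = 0.5436 bits
H(X,Y) = -[(1/8)·log₂(1/8) + (1/2)·log₂(1/2) + (3/8)·log₂(3/8)]
  = 0.3750 + 0.5000 + 0.5306
  = 1.4056 bits

I(X;Y) = H(X) + H(Y) - H(X,Y)
  = 0.9544 + 0.5436 - 1.4056
  = 0.0924 bits

Distribution 2 (A, B):
Marginal P(A) (row sums):
  P(A=0) = 1/4 + 0 = 1/4
  P(A=1) = 0 + 9/16 = 9/16
  P(A=2) = 3/16 + 0 = 3/16
Marginal P(B) (column sums):
  P(B=0) = 1/4 + 0 + 3/16 = 7/16
  P(B=1) = 0 + 9/16 + 0 = 9/16

H(A) = -[(1/4)·log₂(1/4) + (9/16)·log₂(9/16) + (3/16)·log₂(3/16)]
  = 0.5000 + 0.4669 + 0.4528
  = 1.4197 bits
H(B) = -[(7/16)·log₂(7/16) + (9/16)·log₂(9/16)]
  = 0.5218 + 0.4669
  = 0.9887 bits
H(A,B) = -[(1/4)·log₂(1/4) + (9/16)·log₂(9/16) + (3/16)·log₂(3/16)]
  = 0.5000 + 0.4669 + 0.4528
  = 1.4197 bits

I(A;B) = H(A) + H(B) - H(A,B)
  = 1.4197 + 0.9887 - 1.4197
  = 0.9887 bits

I(A;B) = 0.9887 bits > I(X;Y) = 0.0924 bits, so (A, B) has the higher mutual information (stronger dependence).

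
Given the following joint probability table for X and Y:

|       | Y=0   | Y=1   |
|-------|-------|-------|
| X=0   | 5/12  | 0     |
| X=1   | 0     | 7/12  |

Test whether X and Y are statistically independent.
Marginal P(X) (row sums):
  P(X=0) = 5/12 + 0 = 5/12
  P(X=1) = 0 + 7/12 = 7/12
Marginal P(Y) (column sums):
  P(Y=0) = 5/12 + 0 = 5/12
  P(Y=1) = 0 + 7/12 = 7/12

X and Y are independent iff P(X=i,Y=j) = P(X=i)·P(Y=j) for every cell.
  P(X=0)·P(Y=0) = 5/12 × 5/12 = 25/144, but P(X=0,Y=0) = 5/12 ✗

No, X and Y are not independent. Quantitatively, I(X;Y) > 0:

H(X) = -[(5/12)·log₂(5/12) + (7/12)·log₂(7/12)]
  = 0.5263 + 0.4536
  = 0.9799 bits
H(Y) = -[(5/12)·log₂(5/12) + (7/12)·log₂(7/12)]
  = 0.5263 + 0.4536
  = 0.9799 bits
H(X,Y) = -[(5/12)·log₂(5/12) + (7/12)·log₂(7/12)]
  = 0.5263 + 0.4536
  = 0.9799 bits
I(X;Y) = H(X) + H(Y) - H(X,Y) = 0.9799 + 0.9799 - 0.9799 = 0.9799 bits > 0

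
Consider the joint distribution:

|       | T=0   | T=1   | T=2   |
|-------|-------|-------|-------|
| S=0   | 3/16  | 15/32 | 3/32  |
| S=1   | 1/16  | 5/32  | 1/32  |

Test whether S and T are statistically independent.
Marginal P(S) (row sums):
  P(S=0) = 3/16 + 15/32 + 3/32 = 3/4
  P(S=1) = 1/16 + 5/32 + 1/32 = 1/4
Marginal P(T) (column sums):
  P(T=0) = 3/16 + 1/16 = 1/4
  P(T=1) = 15/32 + 5/32 = 5/8
  P(T=2) = 3/32 + 1/32 = 1/8

S and T are independent iff P(S=i,T=j) = P(S=i)·P(T=j) for every cell.
  P(S=0)·P(T=0) = 3/4 × 1/4 = 3/16 = P(S=0,T=0) ✓
  P(S=0)·P(T=1) = 3/4 × 5/8 = 15/32 = P(S=0,T=1) ✓
  P(S=0)·P(T=2) = 3/4 × 1/8 = 3/32 = P(S=0,T=2) ✓
  P(S=1)·P(T=0) = 1/4 × 1/4 = 1/16 = P(S=1,T=0) ✓
  P(S=1)·P(T=1) = 1/4 × 5/8 = 5/32 = P(S=1,T=1) ✓
  P(S=1)·P(T=2) = 1/4 × 1/8 = 1/32 = P(S=1,T=2) ✓

Yes, S and T are independent: every cell factors, so I(S;T) = 0 bits.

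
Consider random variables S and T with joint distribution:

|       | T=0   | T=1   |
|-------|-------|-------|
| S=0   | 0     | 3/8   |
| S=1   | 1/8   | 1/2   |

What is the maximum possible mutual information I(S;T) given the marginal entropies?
The upper bound on mutual information is I(S;T) ≤ min(H(S), H(T)).

Marginal P(S) (row sums):
  P(S=0) = 0 + 3/8 = 3/8
  P(S=1) = 1/8 + 1/2 = 5/8
Marginal P(T) (column sums):
  P(T=0) = 0 + 1/8 = 1/8
  P(T=1) = 3/8 + 1/2 = 7/8

H(S) = -[(3/8)·log₂(3/8) + (5/8)·log₂(5/8)]
  = 0.5306 + 0.4238
  = 0.9544 bits
H(T) = -[(1/8)·log₂(1/8) + (7/8)·log₂(7/8)]
  = 0.3750 + 0.1686
  = 0.5436 bits

Maximum possible I(S;T) = min(0.9544, 0.5436) = 0.5436 bits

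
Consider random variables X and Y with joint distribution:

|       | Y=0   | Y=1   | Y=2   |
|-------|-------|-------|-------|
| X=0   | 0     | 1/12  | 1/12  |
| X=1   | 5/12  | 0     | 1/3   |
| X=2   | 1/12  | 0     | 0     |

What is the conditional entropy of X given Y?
Marginal P(Y) (column sums):
  P(Y=0) = 0 + 5/12 + 1/12 = 1/2
  P(Y=1) = 1/12 + 0 + 0 = 1/12
  P(Y=2) = 1/12 + 1/3 + 0 = 5/12

H(X|Y) = -Σ P(X,Y)·log₂ P(X|Y), where P(X|Y) = P(X,Y) / P(Y)
  (cells with P(X,Y) = 0 contribute 0)
  (X=0,Y=1): P(X|Y) = (1/12)/(1/12) = 1;  -(1/12)·log₂(1) = 0.0000
  (X=0,Y=2): P(X|Y) = (1/12)/(5/12) = 1/5;  -(1/12)·log₂(1/5) = 0.1935
  (X=1,Y=0): P(X|Y) = (5/12)/(1/2) = 5/6;  -(5/12)·log₂(5/6) = 0.1096
  (X=1,Y=2): P(X|Y) = (1/3)/(5/12) = 4/5;  -(1/3)·log₂(4/5) = 0.1073
  (X=2,Y=0): P(X|Y) = (1/12)/(1/2) = 1/6;  -(1/12)·log₂(1/6) = 0.2154
H(X|Y) = 0.0000 + 0.1935 + 0.1096 + 0.1073 + 0.2154
  = 0.6258 bits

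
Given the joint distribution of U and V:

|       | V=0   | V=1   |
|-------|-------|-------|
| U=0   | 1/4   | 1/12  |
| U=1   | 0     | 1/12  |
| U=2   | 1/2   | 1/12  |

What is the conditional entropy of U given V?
Marginal P(V) (column sums):
  P(V=0) = 1/4 + 0 + 1/2 = 3/4
  P(V=1) = 1/12 + 1/12 + 1/12 = 1/4

H(U|V) = -Σ P(U,V)·log₂ P(U|V), where P(U|V) = P(U,V) / P(V)
  (cells with P(U,V) = 0 contribute 0)
  (U=0,V=0): P(U|V) = (1/4)/(3/4) = 1/3;  -(1/4)·log₂(1/3) = 0.3962
  (U=0,V=1): P(U|V) = (1/12)/(1/4) = 1/3;  -(1/12)·log₂(1/3) = 0.1321
  (U=1,V=1): P(U|V) = (1/12)/(1/4) = 1/3;  -(1/12)·log₂(1/3) = 0.1321
  (U=2,V=0): P(U|V) = (1/2)/(3/4) = 2/3;  -(1/2)·log₂(2/3) = 0.2925
  (U=2,V=1): P(U|V) = (1/12)/(1/4) = 1/3;  -(1/12)·log₂(1/3) = 0.1321
H(U|V) = 0.3962 + 0.1321 + 0.1321 + 0.2925 + 0.1321
  = 1.0850 bits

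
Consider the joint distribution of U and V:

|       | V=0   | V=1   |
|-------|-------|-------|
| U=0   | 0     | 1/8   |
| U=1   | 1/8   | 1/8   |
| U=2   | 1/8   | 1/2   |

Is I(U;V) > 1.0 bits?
Marginal P(U) (row sums):
  P(U=0) = 0 + 1/8 = 1/8
  P(U=1) = 1/8 + 1/8 = 1/4
  P(U=2) = 1/8 + 1/2 = 5/8
Marginal P(V) (column sums):
  P(V=0) = 0 + 1/8 + 1/8 = 1/4
  P(V=1) = 1/8 + 1/8 + 1/2 = 3/4

H(U) = -[(1/8)·log₂(1/8) + (1/4)·log₂(1/4) + (5/8)·log₂(5/8)]
  = 0.3750 + 0.5000 + 0.4238
  = 1.2988 bits
H(V) = -[(1/4)·log₂(1/4) + (3/4)·log₂(3/4)]
  = 0.5000 + 0.3113
  = 0.8113 bits
H(U,V) = -[(1/8)·log₂(1/8) + (1/8)·log₂(1/8) + (1/8)·log₂(1/8) + (1/8)·log₂(1/8) + (1/2)·log₂(1/2)]
  = 0.3750 + 0.3750 + 0.3750 + 0.3750 + 0.5000
  = 2.0000 bits

I(U;V) = H(U) + H(V) - H(U,V)
  = 1.2988 + 0.8113 - 2.0000
  = 0.1101 bits

No. I(U;V) = 0.1101 bits, which is ≤ 1.0 bits.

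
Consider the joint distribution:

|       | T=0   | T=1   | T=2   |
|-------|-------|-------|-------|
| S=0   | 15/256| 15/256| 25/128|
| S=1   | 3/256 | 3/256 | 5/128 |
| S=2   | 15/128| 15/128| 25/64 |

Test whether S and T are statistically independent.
Marginal P(S) (row sums):
  P(S=0) = 15/256 + 15/256 + 25/128 = 5/16
  P(S=1) = 3/256 + 3/256 + 5/128 = 1/16
  P(S=2) = 15/128 + 15/128 + 25/64 = 5/8
Marginal P(T) (column sums):
  P(T=0) = 15/256 + 3/256 + 15/128 = 3/16
  P(T=1) = 15/256 + 3/256 + 15/128 = 3/16
  P(T=2) = 25/128 + 5/128 + 25/64 = 5/8

S and T are independent iff P(S=i,T=j) = P(S=i)·P(T=j) for every cell.
  P(S=0)·P(T=0) = 5/16 × 3/16 = 15/256 = P(S=0,T=0) ✓
  P(S=0)·P(T=1) = 5/16 × 3/16 = 15/256 = P(S=0,T=1) ✓
  P(S=0)·P(T=2) = 5/16 × 5/8 = 25/128 = P(S=0,T=2) ✓
  P(S=1)·P(T=0) = 1/16 × 3/16 = 3/256 = P(S=1,T=0) ✓
  P(S=1)·P(T=1) = 1/16 × 3/16 = 3/256 = P(S=1,T=1) ✓
  P(S=1)·P(T=2) = 1/16 × 5/8 = 5/128 = P(S=1,T=2) ✓
  P(S=2)·P(T=0) = 5/8 × 3/16 = 15/128 = P(S=2,T=0) ✓
  P(S=2)·P(T=1) = 5/8 × 3/16 = 15/128 = P(S=2,T=1) ✓
  P(S=2)·P(T=2) = 5/8 × 5/8 = 25/64 = P(S=2,T=2) ✓

Yes, S and T are independent: every cell factors, so I(S;T) = 0 bits.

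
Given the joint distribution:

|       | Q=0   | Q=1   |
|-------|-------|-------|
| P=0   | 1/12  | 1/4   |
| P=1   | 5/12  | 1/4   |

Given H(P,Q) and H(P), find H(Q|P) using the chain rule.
From the chain rule: H(P,Q) = H(P) + H(Q|P)
Therefore: H(Q|P) = H(P,Q) - H(P)

H(P,Q) = -[(1/12)·log₂(1/12) + (1/4)·log₂(1/4) + (5/12)·log₂(5/12) + (1/4)·log₂(1/4)]
  = 0.2987 + 0.5000 + 0.5263 + 0.5000
  = 1.8250 bits
Marginal P(P) (row sums):
  P(P=0) = 1/12 + 1/4 = 1/3
  P(P=1) = 5/12 + 1/4 = 2/3
H(P) = -[(1/3)·log₂(1/3) + (2/3)·log₂(2/3)]
  = 0.5283 + 0.3900
  = 0.9183 bits

H(Q|P) = 1.8250 - 0.9183 = 0.9067 bits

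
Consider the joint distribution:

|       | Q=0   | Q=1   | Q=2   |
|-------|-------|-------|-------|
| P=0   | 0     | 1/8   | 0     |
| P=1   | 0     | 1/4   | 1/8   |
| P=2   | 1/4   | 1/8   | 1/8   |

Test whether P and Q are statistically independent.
Marginal P(P) (row sums):
  P(P=0) = 0 + 1/8 + 0 = 1/8
  P(P=1) = 0 + 1/4 + 1/8 = 3/8
  P(P=2) = 1/4 + 1/8 + 1/8 = 1/2
Marginal P(Q) (column sums):
  P(Q=0) = 0 + 0 + 1/4 = 1/4
  P(Q=1) = 1/8 + 1/4 + 1/8 = 1/2
  P(Q=2) = 0 + 1/8 + 1/8 = 1/4

P and Q are independent iff P(P=i,Q=j) = P(P=i)·P(Q=j) for every cell.
  P(P=0)·P(Q=0) = 1/8 × 1/4 = 1/32, but P(P=0,Q=0) = 0 ✗

No, P and Q are not independent. Quantitatively, I(P;Q) > 0:

H(P) = -[(1/8)·log₂(1/8) + (3/8)·log₂(3/8) + (1/2)·log₂(1/2)]
  = 0.3750 + 0.5306 + 0.5000
  = 1.4056 bits
H(Q) = -[(1/4)·log₂(1/4) + (1/2)·log₂(1/2) + (1/4)·log₂(1/4)]
  = 0.5000 + 0.5000 + 0.5000
  = 1.5000 bits
H(P,Q) = -[(1/8)·log₂(1/8) + (1/4)·log₂(1/4) + (1/8)·log₂(1/8) + (1/4)·log₂(1/4) + (1/8)·log₂(1/8) + (1/8)·log₂(1/8)]
  = 0.3750 + 0.5000 + 0.3750 + 0.5000 + 0.3750 + 0.3750
  = 2.5000 bits
I(P;Q) = H(P) + H(Q) - H(P,Q) = 1.4056 + 1.5000 - 2.5000 = 0.4056 bits > 0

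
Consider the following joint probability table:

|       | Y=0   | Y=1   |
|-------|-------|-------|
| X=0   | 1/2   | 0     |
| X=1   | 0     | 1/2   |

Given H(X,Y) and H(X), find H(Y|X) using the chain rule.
From the chain rule: H(X,Y) = H(X) + H(Y|X)
Therefore: H(Y|X) = H(X,Y) - H(X)

H(X,Y) = -[(1/2)·log₂(1/2) + (1/2)·log₂(1/2)]
  = 0.5000 + 0.5000
  = 1.0000 bits
Marginal P(X) (row sums):
  P(X=0) = 1/2 + 0 = 1/2
  P(X=1) = 0 + 1/2 = 1/2
H(X) = -[(1/2)·log₂(1/2) + (1/2)·log₂(1/2)]
  = 0.5000 + 0.5000
  = 1.0000 bits

H(Y|X) = 1.0000 - 1.0000 = 0.0000 bits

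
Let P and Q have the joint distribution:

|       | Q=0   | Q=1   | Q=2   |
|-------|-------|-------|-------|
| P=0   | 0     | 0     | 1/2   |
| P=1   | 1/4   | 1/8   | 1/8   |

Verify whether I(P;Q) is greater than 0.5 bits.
Marginal P(P) (row sums):
  P(P=0) = 0 + 0 + 1/2 = 1/2
  P(P=1) = 1/4 + 1/8 + 1/8 = 1/2
Marginal P(Q) (column sums):
  P(Q=0) = 0 + 1/4 = 1/4
  P(Q=1) = 0 + 1/8 = 1/8
  P(Q=2) = 1/2 + 1/8 = 5/8

H(P) = -[(1/2)·log₂(1/2) + (1/2)·log₂(1/2)]
  = 0.5000 + 0.5000
  = 1.0000 bits
H(Q) = -[(1/4)·log₂(1/4) + (1/8)·log₂(1/8) + (5/8)·log₂(5/8)]
  = 0.5000 + 0.3750 + 0.4238
  = 1.2988 bits
H(P,Q) = -[(1/2)·log₂(1/2) + (1/4)·log₂(1/4) + (1/8)·log₂(1/8) + (1/8)·log₂(1/8)]
  = 0.5000 + 0.5000 + 0.3750 + 0.3750
  = 1.7500 bits

I(P;Q) = H(P) + H(Q) - H(P,Q)
  = 1.0000 + 1.2988 - 1.7500
  = 0.5488 bits

Yes. I(P;Q) = 0.5488 bits, which is > 0.5 bits.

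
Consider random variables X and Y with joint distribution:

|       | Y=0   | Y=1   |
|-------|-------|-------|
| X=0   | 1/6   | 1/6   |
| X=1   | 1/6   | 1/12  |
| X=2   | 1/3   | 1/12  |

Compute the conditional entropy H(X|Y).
Marginal P(Y) (column sums):
  P(Y=0) = 1/6 + 1/6 + 1/3 = 2/3
  P(Y=1) = 1/6 + 1/12 + 1/12 = 1/3

H(X|Y) = -Σ P(X,Y)·log₂ P(X|Y), where P(X|Y) = P(X,Y) / P(Y)
  (X=0,Y=0): P(X|Y) = (1/6)/(2/3) = 1/4;  -(1/6)·log₂(1/4) = 0.3333
  (X=0,Y=1): P(X|Y) = (1/6)/(1/3) = 1/2;  -(1/6)·log₂(1/2) = 0.1667
  (X=1,Y=0): P(X|Y) = (1/6)/(2/3) = 1/4;  -(1/6)·log₂(1/4) = 0.3333
  (X=1,Y=1): P(X|Y) = (1/12)/(1/3) = 1/4;  -(1/12)·log₂(1/4) = 0.1667
  (X=2,Y=0): P(X|Y) = (1/3)/(2/3) = 1/2;  -(1/3)·log₂(1/2) = 0.3333
  (X=2,Y=1): P(X|Y) = (1/12)/(1/3) = 1/4;  -(1/12)·log₂(1/4) = 0.1667
H(X|Y) = 0.3333 + 0.1667 + 0.3333 + 0.1667 + 0.3333 + 0.1667
  = 1.5000 bits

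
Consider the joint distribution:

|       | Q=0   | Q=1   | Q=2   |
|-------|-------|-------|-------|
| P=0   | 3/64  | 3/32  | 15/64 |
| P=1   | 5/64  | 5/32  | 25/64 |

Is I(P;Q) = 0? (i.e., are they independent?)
Marginal P(P) (row sums):
  P(P=0) = 3/64 + 3/32 + 15/64 = 3/8
  P(P=1) = 5/64 + 5/32 + 25/64 = 5/8
Marginal P(Q) (column sums):
  P(Q=0) = 3/64 + 5/64 = 1/8
  P(Q=1) = 3/32 + 5/32 = 1/4
  P(Q=2) = 15/64 + 25/64 = 5/8

P and Q are independent iff P(P=i,Q=j) = P(P=i)·P(Q=j) for every cell.
  P(P=0)·P(Q=0) = 3/8 × 1/8 = 3/64 = P(P=0,Q=0) ✓
  P(P=0)·P(Q=1) = 3/8 × 1/4 = 3/32 = P(P=0,Q=1) ✓
  P(P=0)·P(Q=2) = 3/8 × 5/8 = 15/64 = P(P=0,Q=2) ✓
  P(P=1)·P(Q=0) = 5/8 × 1/8 = 5/64 = P(P=1,Q=0) ✓
  P(P=1)·P(Q=1) = 5/8 × 1/4 = 5/32 = P(P=1,Q=1) ✓
  P(P=1)·P(Q=2) = 5/8 × 5/8 = 25/64 = P(P=1,Q=2) ✓

Yes, P and Q are independent: every cell factors, so I(P;Q) = 0 bits.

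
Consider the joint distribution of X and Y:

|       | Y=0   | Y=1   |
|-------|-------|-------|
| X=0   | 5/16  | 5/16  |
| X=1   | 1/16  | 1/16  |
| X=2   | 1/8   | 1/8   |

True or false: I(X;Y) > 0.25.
Marginal P(X) (row sums):
  P(X=0) = 5/16 + 5/16 = 5/8
  P(X=1) = 1/16 + 1/16 = 1/8
  P(X=2) = 1/8 + 1/8 = 1/4
Marginal P(Y) (column sums):
  P(Y=0) = 5/16 + 1/16 + 1/8 = 1/2
  P(Y=1) = 5/16 + 1/16 + 1/8 = 1/2

H(X) = -[(5/8)·log₂(5/8) + (1/8)·log₂(1/8) + (1/4)·log₂(1/4)]
  = 0.4238 + 0.3750 + 0.5000
  = 1.2988 bits
H(Y) = -[(1/2)·log₂(1/2) + (1/2)·log₂(1/2)]
  = 0.5000 + 0.5000
  = 1.0000 bits
H(X,Y) = -[(5/16)·log₂(5/16) + (5/16)·log₂(5/16) + (1/16)·log₂(1/16) + (1/16)·log₂(1/16) + (1/8)·log₂(1/8) + (1/8)·log₂(1/8)]
  = 0.5244 + 0.5244 + 0.2500 + 0.2500 + 0.3750 + 0.3750
  = 2.2988 bits

I(X;Y) = H(X) + H(Y) - H(X,Y)
  = 1.2988 + 1.0000 - 2.2988
  = 0.0000 bits

False. I(X;Y) = 0.0000 bits, which is ≤ 0.25 bits.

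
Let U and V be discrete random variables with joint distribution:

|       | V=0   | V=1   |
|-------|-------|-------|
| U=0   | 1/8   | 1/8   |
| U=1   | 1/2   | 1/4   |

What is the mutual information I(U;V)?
Marginal P(U) (row sums):
  P(U=0) = 1/8 + 1/8 = 1/4
  P(U=1) = 1/2 + 1/4 = 3/4
Marginal P(V) (column sums):
  P(V=0) = 1/8 + 1/2 = 5/8
  P(V=1) = 1/8 + 1/4 = 3/8

H(U) = -[(1/4)·log₂(1/4) + (3/4)·log₂(3/4)]
  = 0.5000 + 0.3113
  = 0.8113 bits
H(V) = -[(5/8)·log₂(5/8) + (3/8)·log₂(3/8)]
  = 0.4238 + 0.5306
  = 0.9544 bits
H(U,V) = -[(1/8)·log₂(1/8) + (1/8)·log₂(1/8) + (1/2)·log₂(1/2) + (1/4)·log₂(1/4)]
  = 0.3750 + 0.3750 + 0.5000 + 0.5000
  = 1.7500 bits

I(U;V) = H(U) + H(V) - H(U,V)
  = 0.8113 + 0.9544 - 1.7500
  = 0.0157 bits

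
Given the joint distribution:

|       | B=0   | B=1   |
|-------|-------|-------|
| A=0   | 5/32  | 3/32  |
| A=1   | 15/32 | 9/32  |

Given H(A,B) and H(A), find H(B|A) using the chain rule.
From the chain rule: H(A,B) = H(A) + H(B|A)
Therefore: H(B|A) = H(A,B) - H(A)

H(A,B) = -[(5/32)·log₂(5/32) + (3/32)·log₂(3/32) + (15/32)·log₂(15/32) + (9/32)·log₂(9/32)]
  = 0.4184 + 0.3202 + 0.5124 + 0.5147
  = 1.7657 bits
Marginal P(A) (row sums):
  P(A=0) = 5/32 + 3/32 = 1/4
  P(A=1) = 15/32 + 9/32 = 3/4
H(A) = -[(1/4)·log₂(1/4) + (3/4)·log₂(3/4)]
  = 0.5000 + 0.3113
  = 0.8113 bits

H(B|A) = 1.7657 - 0.8113 = 0.9544 bits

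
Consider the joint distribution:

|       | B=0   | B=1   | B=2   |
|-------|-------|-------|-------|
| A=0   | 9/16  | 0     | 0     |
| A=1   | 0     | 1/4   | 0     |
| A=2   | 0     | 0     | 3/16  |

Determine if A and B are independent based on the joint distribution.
Marginal P(A) (row sums):
  P(A=0) = 9/16 + 0 + 0 = 9/16
  P(A=1) = 0 + 1/4 + 0 = 1/4
  P(A=2) = 0 + 0 + 3/16 = 3/16
Marginal P(B) (column sums):
  P(B=0) = 9/16 + 0 + 0 = 9/16
  P(B=1) = 0 + 1/4 + 0 = 1/4
  P(B=2) = 0 + 0 + 3/16 = 3/16

A and B are independent iff P(A=i,B=j) = P(A=i)·P(B=j) for every cell.
  P(A=0)·P(B=0) = 9/16 × 9/16 = 81/256, but P(A=0,B=0) = 9/16 ✗

No, A and B are not independent. Quantitatively, I(A;B) > 0:

H(A) = -[(9/16)·log₂(9/16) + (1/4)·log₂(1/4) + (3/16)·log₂(3/16)]
  = 0.4669 + 0.5000 + 0.4528
  = 1.4197 bits
H(B) = -[(9/16)·log₂(9/16) + (1/4)·log₂(1/4) + (3/16)·log₂(3/16)]
  = 0.4669 + 0.5000 + 0.4528
  = 1.4197 bits
H(A,B) = -[(9/16)·log₂(9/16) + (1/4)·log₂(1/4) + (3/16)·log₂(3/16)]
  = 0.4669 + 0.5000 + 0.4528
  = 1.4197 bits
I(A;B) = H(A) + H(B) - H(A,B) = 1.4197 + 1.4197 - 1.4197 = 1.4197 bits > 0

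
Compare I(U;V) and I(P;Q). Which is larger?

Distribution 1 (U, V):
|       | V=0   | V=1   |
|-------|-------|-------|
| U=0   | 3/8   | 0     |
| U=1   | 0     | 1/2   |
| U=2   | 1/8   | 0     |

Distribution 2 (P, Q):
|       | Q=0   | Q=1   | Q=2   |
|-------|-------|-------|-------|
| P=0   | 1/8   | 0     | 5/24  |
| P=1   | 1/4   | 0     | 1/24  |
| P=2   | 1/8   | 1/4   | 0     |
Distribution 1 (U, V):
Marginal P(U) (row sums):
  P(U=0) = 3/8 + 0 = 3/8
  P(U=1) = 0 + 1/2 = 1/2
  P(U=2) = 1/8 + 0 = 1/8
Marginal P(V) (column sums):
  P(V=0) = 3/8 + 0 + 1/8 = 1/2
  P(V=1) = 0 + 1/2 + 0 = 1/2

H(U) = -[(3/8)·log₂(3/8) + (1/2)·log₂(1/2) + (1/8)·log₂(1/8)]
  = 0.5306 + 0.5000 + 0.3750
  = 1.4056 bits
H(V) = -[(1/2)·log₂(1/2) + (1/2)·log₂(1/2)]
  = 0.5000 + 0.5000
  = 1.0000 bits
H(U,V) = -[(3/8)·log₂(3/8) + (1/2)·log₂(1/2) + (1/8)·log₂(1/8)]
  = 0.5306 + 0.5000 + 0.3750
  = 1.4056 bits

I(U;V) = H(U) + H(V) - H(U,V)
  = 1.4056 + 1.0000 - 1.4056
  = 1.0000 bits

Distribution 2 (P, Q):
Marginal P(P) (row sums):
  P(P=0) = 1/8 + 0 + 5/24 = 1/3
  P(P=1) = 1/4 + 0 + 1/24 = 7/24
  P(P=2) = 1/8 + 1/4 + 0 = 3/8
Marginal P(Q) (column sums):
  P(Q=0) = 1/8 + 1/4 + 1/8 = 1/2
  P(Q=1) = 0 + 0 + 1/4 = 1/4
  P(Q=2) = 5/24 + 1/24 + 0 = 1/4

H(P) = -[(1/3)·log₂(1/3) + (7/24)·log₂(7/24) + (3/8)·log₂(3/8)]
  = 0.5283 + 0.5185 + 0.5306
  = 1.5774 bits
H(Q) = -[(1/2)·log₂(1/2) + (1/4)·log₂(1/4) + (1/4)·log₂(1/4)]
  = 0.5000 + 0.5000 + 0.5000
  = 1.5000 bits
H(P,Q) = -[(1/8)·log₂(1/8) + (5/24)·log₂(5/24) + (1/4)·log₂(1/4) + (1/24)·log₂(1/24) + (1/8)·log₂(1/8) + (1/4)·log₂(1/4)]
  = 0.3750 + 0.4715 + 0.5000 + 0.1910 + 0.3750 + 0.5000
  = 2.4125 bits

I(P;Q) = H(P) + H(Q) - H(P,Q)
  = 1.5774 + 1.5000 - 2.4125
  = 0.6649 bits

I(U;V) = 1.0000 bits > I(P;Q) = 0.6649 bits, so (U, V) has the higher mutual information (stronger dependence).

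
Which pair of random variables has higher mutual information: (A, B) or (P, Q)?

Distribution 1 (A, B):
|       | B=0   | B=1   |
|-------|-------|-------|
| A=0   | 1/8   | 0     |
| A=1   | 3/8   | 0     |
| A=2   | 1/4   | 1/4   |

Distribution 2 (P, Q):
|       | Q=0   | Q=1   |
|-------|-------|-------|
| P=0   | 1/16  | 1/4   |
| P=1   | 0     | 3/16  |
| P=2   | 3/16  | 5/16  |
Distribution 1 (A, B):
Marginal P(A) (row sums):
  P(A=0) = 1/8 + 0 = 1/8
  P(A=1) = 3/8 + 0 = 3/8
  P(A=2) = 1/4 + 1/4 = 1/2
Marginal P(B) (column sums):
  P(B=0) = 1/8 + 3/8 + 1/4 = 3/4
  P(B=1) = 0 + 0 + 1/4 = 1/4

H(A) = -[(1/8)·log₂(1/8) + (3/8)·log₂(3/8) + (1/2)·log₂(1/2)]
  = 0.3750 + 0.5306 + 0.5000
  = 1.4056 bits
H(B) = -[(3/4)·log₂(3/4) + (1/4)·log₂(1/4)]
  = 0.3113 + 0.5000
  = 0.8113 bits
H(A,B) = -[(1/8)·log₂(1/8) + (3/8)·log₂(3/8) + (1/4)·log₂(1/4) + (1/4)·log₂(1/4)]
  = 0.3750 + 0.5306 + 0.5000 + 0.5000
  = 1.9056 bits

I(A;B) = H(A) + H(B) - H(A,B)
  = 1.4056 + 0.8113 - 1.9056
  = 0.3113 bits

Distribution 2 (P, Q):
Marginal P(P) (row sums):
  P(P=0) = 1/16 + 1/4 = 5/16
  P(P=1) = 0 + 3/16 = 3/16
  P(P=2) = 3/16 + 5/16 = 1/2
Marginal P(Q) (column sums):
  P(Q=0) = 1/16 + 0 + 3/16 = 1/4
  P(Q=1) = 1/4 + 3/16 + 5/16 = 3/4

H(P) = -[(5/16)·log₂(5/16) + (3/16)·log₂(3/16) + (1/2)·log₂(1/2)]
  = 0.5244 + 0.4528 + 0.5000
  = 1.4772 bits
H(Q) = -[(1/4)·log₂(1/4) + (3/4)·log₂(3/4)]
  = 0.5000 + 0.3113
  = 0.8113 bits
H(P,Q) = -[(1/16)·log₂(1/16) + (1/4)·log₂(1/4) + (3/16)·log₂(3/16) + (3/16)·log₂(3/16) + (5/16)·log₂(5/16)]
  = 0.2500 + 0.5000 + 0.4528 + 0.4528 + 0.5244
  = 2.1800 bits

I(P;Q) = H(P) + H(Q) - H(P,Q)
  = 1.4772 + 0.8113 - 2.1800
  = 0.1085 bits

I(A;B) = 0.3113 bits > I(P;Q) = 0.1085 bits, so (A, B) has the higher mutual information (stronger dependence).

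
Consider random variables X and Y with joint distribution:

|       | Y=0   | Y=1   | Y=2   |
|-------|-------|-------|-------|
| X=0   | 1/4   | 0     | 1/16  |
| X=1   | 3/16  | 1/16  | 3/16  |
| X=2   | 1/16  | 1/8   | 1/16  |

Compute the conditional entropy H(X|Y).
Marginal P(Y) (column sums):
  P(Y=0) = 1/4 + 3/16 + 1/16 = 1/2
  P(Y=1) = 0 + 1/16 + 1/8 = 3/16
  P(Y=2) = 1/16 + 3/16 + 1/16 = 5/16

H(X|Y) = -Σ P(X,Y)·log₂ P(X|Y), where P(X|Y) = P(X,Y) / P(Y)
  (cells with P(X,Y) = 0 contribute 0)
  (X=0,Y=0): P(X|Y) = (1/4)/(1/2) = 1/2;  -(1/4)·log₂(1/2) = 0.2500
  (X=0,Y=2): P(X|Y) = (1/16)/(5/16) = 1/5;  -(1/16)·log₂(1/5) = 0.1451
  (X=1,Y=0): P(X|Y) = (3/16)/(1/2) = 3/8;  -(3/16)·log₂(3/8) = 0.2653
  (X=1,Y=1): P(X|Y) = (1/16)/(3/16) = 1/3;  -(1/16)·log₂(1/3) = 0.0991
  (X=1,Y=2): P(X|Y) = (3/16)/(5/16) = 3/5;  -(3/16)·log₂(3/5) = 0.1382
  (X=2,Y=0): P(X|Y) = (1/16)/(1/2) = 1/8;  -(1/16)·log₂(1/8) = 0.1875
  (X=2,Y=1): P(X|Y) = (1/8)/(3/16) = 2/3;  -(1/8)·log₂(2/3) = 0.0731
  (X=2,Y=2): P(X|Y) = (1/16)/(5/16) = 1/5;  -(1/16)·log₂(1/5) = 0.1451
H(X|Y) = 0.2500 + 0.1451 + 0.2653 + 0.0991 + 0.1382 + 0.1875 + 0.0731 + 0.1451
  = 1.3034 bits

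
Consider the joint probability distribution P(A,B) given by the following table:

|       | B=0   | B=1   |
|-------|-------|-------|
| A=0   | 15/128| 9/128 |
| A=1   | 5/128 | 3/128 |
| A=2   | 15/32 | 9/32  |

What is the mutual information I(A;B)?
Marginal P(A) (row sums):
  P(A=0) = 15/128 + 9/128 = 3/16
  P(A=1) = 5/128 + 3/128 = 1/16
  P(A=2) = 15/32 + 9/32 = 3/4
Marginal P(B) (column sums):
  P(B=0) = 15/128 + 5/128 + 15/32 = 5/8
  P(B=1) = 9/128 + 3/128 + 9/32 = 3/8

H(A) = -[(3/16)·log₂(3/16) + (1/16)·log₂(1/16) + (3/4)·log₂(3/4)]
  = 0.4528 + 0.2500 + 0.3113
  = 1.0141 bits
H(B) = -[(5/8)·log₂(5/8) + (3/8)·log₂(3/8)]
  = 0.4238 + 0.5306
  = 0.9544 bits
H(A,B) = -[(15/128)·log₂(15/128) + (9/128)·log₂(9/128) + (5/128)·log₂(5/128) + (3/128)·log₂(3/128) + (15/32)·log₂(15/32) + (9/32)·log₂(9/32)]
  = 0.3625 + 0.2693 + 0.1827 + 0.1269 + 0.5124 + 0.5147
  = 1.9685 bits

I(A;B) = H(A) + H(B) - H(A,B)
  = 1.0141 + 0.9544 - 1.9685
  = 0.0000 bits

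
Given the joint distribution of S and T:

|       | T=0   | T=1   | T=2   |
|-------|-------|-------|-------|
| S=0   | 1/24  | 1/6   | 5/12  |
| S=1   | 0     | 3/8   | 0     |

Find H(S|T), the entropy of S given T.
Marginal P(T) (column sums):
  P(T=0) = 1/24 + 0 = 1/24
  P(T=1) = 1/6 + 3/8 = 13/24
  P(T=2) = 5/12 + 0 = 5/12

H(S|T) = -Σ P(S,T)·log₂ P(S|T), where P(S|T) = P(S,T) / P(T)
  (cells with P(S,T) = 0 contribute 0)
  (S=0,T=0): P(S|T) = (1/24)/(1/24) = 1;  -(1/24)·log₂(1) = 0.0000
  (S=0,T=1): P(S|T) = (1/6)/(13/24) = 4/13;  -(1/6)·log₂(4/13) = 0.2834
  (S=0,T=2): P(S|T) = (5/12)/(5/12) = 1;  -(5/12)·log₂(1) = 0.0000
  (S=1,T=1): P(S|T) = (3/8)/(13/24) = 9/13;  -(3/8)·log₂(9/13) = 0.1989
H(S|T) = 0.0000 + 0.2834 + 0.0000 + 0.1989
  = 0.4823 bits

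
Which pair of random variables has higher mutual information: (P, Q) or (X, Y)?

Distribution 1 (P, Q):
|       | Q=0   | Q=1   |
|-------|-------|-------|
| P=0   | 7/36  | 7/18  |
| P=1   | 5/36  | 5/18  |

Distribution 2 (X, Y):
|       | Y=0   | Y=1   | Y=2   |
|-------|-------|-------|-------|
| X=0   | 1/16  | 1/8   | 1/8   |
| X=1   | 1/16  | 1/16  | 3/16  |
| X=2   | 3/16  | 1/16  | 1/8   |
Distribution 1 (P, Q):
Marginal P(P) (row sums):
  P(P=0) = 7/36 + 7/18 = 7/12
  P(P=1) = 5/36 + 5/18 = 5/12
Marginal P(Q) (column sums):
  P(Q=0) = 7/36 + 5/36 = 1/3
  P(Q=1) = 7/18 + 5/18 = 2/3

H(P) = -[(7/12)·log₂(7/12) + (5/12)·log₂(5/12)]
  = 0.4536 + 0.5263
  = 0.9799 bits
H(Q) = -[(1/3)·log₂(1/3) + (2/3)·log₂(2/3)]
  = 0.5283 + 0.3900
  = 0.9183 bits
H(P,Q) = -[(7/36)·log₂(7/36) + (7/18)·log₂(7/18) + (5/36)·log₂(5/36) + (5/18)·log₂(5/18)]
  = 0.4594 + 0.5299 + 0.3956 + 0.5133
  = 1.8982 bits

I(P;Q) = H(P) + H(Q) - H(P,Q)
  = 0.9799 + 0.9183 - 1.8982
  = 0.0000 bits

Distribution 2 (X, Y):
Marginal P(X) (row sums):
  P(X=0) = 1/16 + 1/8 + 1/8 = 5/16
  P(X=1) = 1/16 + 1/16 + 3/16 = 5/16
  P(X=2) = 3/16 + 1/16 + 1/8 = 3/8
Marginal P(Y) (column sums):
  P(Y=0) = 1/16 + 1/16 + 3/16 = 5/16
  P(Y=1) = 1/8 + 1/16 + 1/16 = 1/4
  P(Y=2) = 1/8 + 3/16 + 1/8 = 7/16

H(X) = -[(5/16)·log₂(5/16) + (5/16)·log₂(5/16) + (3/8)·log₂(3/8)]
  = 0.5244 + 0.5244 + 0.5306
  = 1.5794 bits
H(Y) = -[(5/16)·log₂(5/16) + (1/4)·log₂(1/4) + (7/16)·log₂(7/16)]
  = 0.5244 + 0.5000 + 0.5218
  = 1.5462 bits
H(X,Y) = -[(1/16)·log₂(1/16) + (1/8)·log₂(1/8) + (1/8)·log₂(1/8) + (1/16)·log₂(1/16) + (1/16)·log₂(1/16) + (3/16)·log₂(3/16) + (3/16)·log₂(3/16) + (1/16)·log₂(1/16) + (1/8)·log₂(1/8)]
  = 0.2500 + 0.3750 + 0.3750 + 0.2500 + 0.2500 + 0.4528 + 0.4528 + 0.2500 + 0.3750
  = 3.0306 bits

I(X;Y) = H(X) + H(Y) - H(X,Y)
  = 1.5794 + 1.5462 - 3.0306
  = 0.0950 bits

I(X;Y) = 0.0950 bits > I(P;Q) = 0.0000 bits, so (X, Y) has the higher mutual information (stronger dependence).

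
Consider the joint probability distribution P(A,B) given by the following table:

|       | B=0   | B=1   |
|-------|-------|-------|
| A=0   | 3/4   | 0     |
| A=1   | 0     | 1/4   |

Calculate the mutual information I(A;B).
Marginal P(A) (row sums):
  P(A=0) = 3/4 + 0 = 3/4
  P(A=1) = 0 + 1/4 = 1/4
Marginal P(B) (column sums):
  P(B=0) = 3/4 + 0 = 3/4
  P(B=1) = 0 + 1/4 = 1/4

H(A) = -[(3/4)·log₂(3/4) + (1/4)·log₂(1/4)]
  = 0.3113 + 0.5000
  = 0.8113 bits
H(B) = -[(3/4)·log₂(3/4) + (1/4)·log₂(1/4)]
  = 0.3113 + 0.5000
  = 0.8113 bits
H(A,B) = -[(3/4)·log₂(3/4) + (1/4)·log₂(1/4)]
  = 0.3113 + 0.5000
  = 0.8113 bits

I(A;B) = H(A) + H(B) - H(A,B)
  = 0.8113 + 0.8113 - 0.8113
  = 0.8113 bits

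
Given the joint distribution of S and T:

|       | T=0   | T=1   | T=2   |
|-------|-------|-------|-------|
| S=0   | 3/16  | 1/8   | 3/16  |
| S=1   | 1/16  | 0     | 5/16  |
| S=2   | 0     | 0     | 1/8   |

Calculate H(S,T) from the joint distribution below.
H(S,T) = -Σ P(S,T) log₂ P(S,T), summed over the non-zero cells:
H(S,T) = -[(3/16)·log₂(3/16) + (1/8)·log₂(1/8) + (3/16)·log₂(3/16) + (1/16)·log₂(1/16) + (5/16)·log₂(5/16) + (1/8)·log₂(1/8)]
  = 0.4528 + 0.3750 + 0.4528 + 0.2500 + 0.5244 + 0.3750
  = 2.4300 bits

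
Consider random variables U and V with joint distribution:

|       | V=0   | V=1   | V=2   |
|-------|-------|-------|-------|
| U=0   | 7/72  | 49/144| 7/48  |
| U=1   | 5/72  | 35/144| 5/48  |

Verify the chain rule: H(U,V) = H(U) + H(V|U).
Left side:
H(U,V) = -[(7/72)·log₂(7/72) + (49/144)·log₂(49/144) + (7/48)·log₂(7/48) + (5/72)·log₂(5/72) + (35/144)·log₂(35/144) + (5/48)·log₂(5/48)]
  = 0.3269 + 0.5292 + 0.4051 + 0.2672 + 0.4960 + 0.3399
  = 2.3643 bits

Right side:
Marginal P(U) (row sums):
  P(U=0) = 7/72 + 49/144 + 7/48 = 7/12
  P(U=1) = 5/72 + 35/144 + 5/48 = 5/12
H(U) = -[(7/12)·log₂(7/12) + (5/12)·log₂(5/12)]
  = 0.4536 + 0.5263
  = 0.9799 bits
H(V|U) = -Σ P(U,V)·log₂ P(V|U), where P(V|U) = P(U,V) / P(U)
  (U=0,V=0): P(V|U) = (7/72)/(7/12) = 1/6;  -(7/72)·log₂(1/6) = 0.2513
  (U=0,V=1): P(V|U) = (49/144)/(7/12) = 7/12;  -(49/144)·log₂(7/12) = 0.2646
  (U=0,V=2): P(V|U) = (7/48)/(7/12) = 1/4;  -(7/48)·log₂(1/4) = 0.2917
  (U=1,V=0): P(V|U) = (5/72)/(5/12) = 1/6;  -(5/72)·log₂(1/6) = 0.1795
  (U=1,V=1): P(V|U) = (35/144)/(5/12) = 7/12;  -(35/144)·log₂(7/12) = 0.1890
  (U=1,V=2): P(V|U) = (5/48)/(5/12) = 1/4;  -(5/48)·log₂(1/4) = 0.2083
H(V|U) = 0.2513 + 0.2646 + 0.2917 + 0.1795 + 0.1890 + 0.2083
  = 1.3844 bits
H(U) + H(V|U) = 0.9799 + 1.3844 = 2.3643 bits

Both sides equal 2.3643 bits, so the chain rule holds ✓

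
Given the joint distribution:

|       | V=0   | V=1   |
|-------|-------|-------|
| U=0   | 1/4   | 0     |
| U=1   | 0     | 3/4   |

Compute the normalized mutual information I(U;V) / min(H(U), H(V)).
Marginal P(U) (row sums):
  P(U=0) = 1/4 + 0 = 1/4
  P(U=1) = 0 + 3/4 = 3/4
Marginal P(V) (column sums):
  P(V=0) = 1/4 + 0 = 1/4
  P(V=1) = 0 + 3/4 = 3/4

H(U) = -[(1/4)·log₂(1/4) + (3/4)·log₂(3/4)]
  = 0.5000 + 0.3113
  = 0.8113 bits
H(V) = -[(1/4)·log₂(1/4) + (3/4)·log₂(3/4)]
  = 0.5000 + 0.3113
  = 0.8113 bits
H(U,V) = -[(1/4)·log₂(1/4) + (3/4)·log₂(3/4)]
  = 0.5000 + 0.3113
  = 0.8113 bits

I(U;V) = H(U) + H(V) - H(U,V)
  = 0.8113 + 0.8113 - 0.8113
  = 0.8113 bits

min(H(U), H(V)) = min(0.8113, 0.8113) = 0.8113 bits
Normalized MI = 0.8113 / 0.8113 = 1.0000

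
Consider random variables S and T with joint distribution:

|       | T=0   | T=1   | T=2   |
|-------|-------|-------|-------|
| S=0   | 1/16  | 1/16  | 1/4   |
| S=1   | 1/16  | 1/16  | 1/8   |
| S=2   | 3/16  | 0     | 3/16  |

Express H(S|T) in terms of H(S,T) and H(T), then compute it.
H(S|T) = H(S,T) - H(T)

Marginal P(T) (column sums):
  P(T=0) = 1/16 + 1/16 + 3/16 = 5/16
  P(T=1) = 1/16 + 1/16 + 0 = 1/8
  P(T=2) = 1/4 + 1/8 + 3/16 = 9/16

H(S,T) = -[(1/16)·log₂(1/16) + (1/16)·log₂(1/16) + (1/4)·log₂(1/4) + (1/16)·log₂(1/16) + (1/16)·log₂(1/16) + (1/8)·log₂(1/8) + (3/16)·log₂(3/16) + (3/16)·log₂(3/16)]
  = 0.2500 + 0.2500 + 0.5000 + 0.2500 + 0.2500 + 0.3750 + 0.4528 + 0.4528
  = 2.7806 bits
H(T) = -[(5/16)·log₂(5/16) + (1/8)·log₂(1/8) + (9/16)·log₂(9/16)]
  = 0.5244 + 0.3750 + 0.4669
  = 1.3663 bits

H(S|T) = 2.7806 - 1.3663 = 1.4143 bits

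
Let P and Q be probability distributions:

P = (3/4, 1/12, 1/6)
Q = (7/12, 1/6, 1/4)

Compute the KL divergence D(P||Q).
D(P||Q) = Σ P(i) log₂(P(i)/Q(i))
  i=0: (3/4) × log₂((3/4)/(7/12)) = (3/4) × log₂(9/7) = 0.2719
  i=1: (1/12) × log₂((1/12)/(1/6)) = (1/12) × log₂(1/2) = -0.0833
  i=2: (1/6) × log₂((1/6)/(1/4)) = (1/6) × log₂(2/3) = -0.0975
D(P||Q) = 0.2719 - 0.0833 - 0.0975
  = 0.0911 bits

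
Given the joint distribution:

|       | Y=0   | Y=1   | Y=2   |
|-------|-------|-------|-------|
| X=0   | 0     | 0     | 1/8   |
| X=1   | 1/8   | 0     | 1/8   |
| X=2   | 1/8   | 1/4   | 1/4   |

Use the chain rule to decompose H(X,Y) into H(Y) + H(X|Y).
By the chain rule: H(X,Y) = H(Y) + H(X|Y)

Marginal P(Y) (column sums):
  P(Y=0) = 0 + 1/8 + 1/8 = 1/4
  P(Y=1) = 0 + 0 + 1/4 = 1/4
  P(Y=2) = 1/8 + 1/8 + 1/4 = 1/2
H(Y) = -[(1/4)·log₂(1/4) + (1/4)·log₂(1/4) + (1/2)·log₂(1/2)]
  = 0.5000 + 0.5000 + 0.5000
  = 1.5000 bits
H(X|Y) = -Σ P(X,Y)·log₂ P(X|Y), where P(X|Y) = P(X,Y) / P(Y)
  (cells with P(X,Y) = 0 contribute 0)
  (X=0,Y=2): P(X|Y) = (1/8)/(1/2) = 1/4;  -(1/8)·log₂(1/4) = 0.2500
  (X=1,Y=0): P(X|Y) = (1/8)/(1/4) = 1/2;  -(1/8)·log₂(1/2) = 0.1250
  (X=1,Y=2): P(X|Y) = (1/8)/(1/2) = 1/4;  -(1/8)·log₂(1/4) = 0.2500
  (X=2,Y=0): P(X|Y) = (1/8)/(1/4) = 1/2;  -(1/8)·log₂(1/2) = 0.1250
  (X=2,Y=1): P(X|Y) = (1/4)/(1/4) = 1;  -(1/4)·log₂(1) = 0.0000
  (X=2,Y=2): P(X|Y) = (1/4)/(1/2) = 1/2;  -(1/4)·log₂(1/2) = 0.2500
H(X|Y) = 0.2500 + 0.1250 + 0.2500 + 0.1250 + 0.0000 + 0.2500
  = 1.0000 bits

H(X,Y) = H(Y) + H(X|Y) = 1.5000 + 1.0000 = 2.5000 bits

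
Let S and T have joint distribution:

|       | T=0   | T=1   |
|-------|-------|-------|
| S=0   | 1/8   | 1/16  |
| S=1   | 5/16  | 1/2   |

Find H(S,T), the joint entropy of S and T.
H(S,T) = -Σ P(S,T) log₂ P(S,T), summed over the non-zero cells:
H(S,T) = -[(1/8)·log₂(1/8) + (1/16)·log₂(1/16) + (5/16)·log₂(5/16) + (1/2)·log₂(1/2)]
  = 0.3750 + 0.2500 + 0.5244 + 0.5000
  = 1.6494 bits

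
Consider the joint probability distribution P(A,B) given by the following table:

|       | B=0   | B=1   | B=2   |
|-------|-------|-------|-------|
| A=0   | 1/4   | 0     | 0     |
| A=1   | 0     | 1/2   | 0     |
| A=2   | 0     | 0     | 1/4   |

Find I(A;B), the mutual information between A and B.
Marginal P(A) (row sums):
  P(A=0) = 1/4 + 0 + 0 = 1/4
  P(A=1) = 0 + 1/2 + 0 = 1/2
  P(A=2) = 0 + 0 + 1/4 = 1/4
Marginal P(B) (column sums):
  P(B=0) = 1/4 + 0 + 0 = 1/4
  P(B=1) = 0 + 1/2 + 0 = 1/2
  P(B=2) = 0 + 0 + 1/4 = 1/4

H(A) = -[(1/4)·log₂(1/4) + (1/2)·log₂(1/2) + (1/4)·log₂(1/4)]
  = 0.5000 + 0.5000 + 0.5000
  = 1.5000 bits
H(B) = -[(1/4)·log₂(1/4) + (1/2)·log₂(1/2) + (1/4)·log₂(1/4)]
  = 0.5000 + 0.5000 + 0.5000
  = 1.5000 bits
H(A,B) = -[(1/4)·log₂(1/4) + (1/2)·log₂(1/2) + (1/4)·log₂(1/4)]
  = 0.5000 + 0.5000 + 0.5000
  = 1.5000 bits

I(A;B) = H(A) + H(B) - H(A,B)
  = 1.5000 + 1.5000 - 1.5000
  = 1.5000 bits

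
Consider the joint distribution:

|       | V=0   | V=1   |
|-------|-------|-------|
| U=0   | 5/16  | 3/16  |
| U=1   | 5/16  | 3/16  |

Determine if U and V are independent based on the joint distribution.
Marginal P(U) (row sums):
  P(U=0) = 5/16 + 3/16 = 1/2
  P(U=1) = 5/16 + 3/16 = 1/2
Marginal P(V) (column sums):
  P(V=0) = 5/16 + 5/16 = 5/8
  P(V=1) = 3/16 + 3/16 = 3/8

U and V are independent iff P(U=i,V=j) = P(U=i)·P(V=j) for every cell.
  P(U=0)·P(V=0) = 1/2 × 5/8 = 5/16 = P(U=0,V=0) ✓
  P(U=0)·P(V=1) = 1/2 × 3/8 = 3/16 = P(U=0,V=1) ✓
  P(U=1)·P(V=0) = 1/2 × 5/8 = 5/16 = P(U=1,V=0) ✓
  P(U=1)·P(V=1) = 1/2 × 3/8 = 3/16 = P(U=1,V=1) ✓

Yes, U and V are independent: every cell factors, so I(U;V) = 0 bits.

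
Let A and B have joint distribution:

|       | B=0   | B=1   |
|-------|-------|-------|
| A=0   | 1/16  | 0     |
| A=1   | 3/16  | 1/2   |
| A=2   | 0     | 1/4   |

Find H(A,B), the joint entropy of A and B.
H(A,B) = -Σ P(A,B) log₂ P(A,B), summed over the non-zero cells:
H(A,B) = -[(1/16)·log₂(1/16) + (3/16)·log₂(3/16) + (1/2)·log₂(1/2) + (1/4)·log₂(1/4)]
  = 0.2500 + 0.4528 + 0.5000 + 0.5000
  = 1.7028 bits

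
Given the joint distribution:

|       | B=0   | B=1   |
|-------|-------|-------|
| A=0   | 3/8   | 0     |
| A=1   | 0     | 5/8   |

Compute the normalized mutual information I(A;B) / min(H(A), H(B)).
Marginal P(A) (row sums):
  P(A=0) = 3/8 + 0 = 3/8
  P(A=1) = 0 + 5/8 = 5/8
Marginal P(B) (column sums):
  P(B=0) = 3/8 + 0 = 3/8
  P(B=1) = 0 + 5/8 = 5/8

H(A) = -[(3/8)·log₂(3/8) + (5/8)·log₂(5/8)]
  = 0.5306 + 0.4238
  = 0.9544 bits
H(B) = -[(3/8)·log₂(3/8) + (5/8)·log₂(5/8)]
  = 0.5306 + 0.4238
  = 0.9544 bits
H(A,B) = -[(3/8)·log₂(3/8) + (5/8)·log₂(5/8)]
  = 0.5306 + 0.4238
  = 0.9544 bits

I(A;B) = H(A) + H(B) - H(A,B)
  = 0.9544 + 0.9544 - 0.9544
  = 0.9544 bits

min(H(A), H(B)) = min(0.9544, 0.9544) = 0.9544 bits
Normalized MI = 0.9544 / 0.9544 = 1.0000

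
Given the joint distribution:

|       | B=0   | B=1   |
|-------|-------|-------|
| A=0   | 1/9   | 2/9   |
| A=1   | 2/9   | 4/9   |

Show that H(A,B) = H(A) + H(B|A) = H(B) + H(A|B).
Marginal P(A) (row sums):
  P(A=0) = 1/9 + 2/9 = 1/3
  P(A=1) = 2/9 + 4/9 = 2/3
Marginal P(B) (column sums):
  P(B=0) = 1/9 + 2/9 = 1/3
  P(B=1) = 2/9 + 4/9 = 2/3

Decomposition 1: H(A) + H(B|A)
H(A) = -[(1/3)·log₂(1/3) + (2/3)·log₂(2/3)]
  = 0.5283 + 0.3900
  = 0.9183 bits
H(B|A) = -Σ P(A,B)·log₂ P(B|A), where P(B|A) = P(A,B) / P(A)
  (A=0,B=0): P(B|A) = (1/9)/(1/3) = 1/3;  -(1/9)·log₂(1/3) = 0.1761
  (A=0,B=1): P(B|A) = (2/9)/(1/3) = 2/3;  -(2/9)·log₂(2/3) = 0.1300
  (A=1,B=0): P(B|A) = (2/9)/(2/3) = 1/3;  -(2/9)·log₂(1/3) = 0.3522
  (A=1,B=1): P(B|A) = (4/9)/(2/3) = 2/3;  -(4/9)·log₂(2/3) = 0.2600
H(B|A) = 0.1761 + 0.1300 + 0.3522 + 0.2600
  = 0.9183 bits
H(A) + H(B|A) = 0.9183 + 0.9183 = 1.8366 bits

Decomposition 2: H(B) + H(A|B)
H(B) = -[(1/3)·log₂(1/3) + (2/3)·log₂(2/3)]
  = 0.5283 + 0.3900
  = 0.9183 bits
H(A|B) = -Σ P(A,B)·log₂ P(A|B), where P(A|B) = P(A,B) / P(B)
  (A=0,B=0): P(A|B) = (1/9)/(1/3) = 1/3;  -(1/9)·log₂(1/3) = 0.1761
  (A=0,B=1): P(A|B) = (2/9)/(2/3) = 1/3;  -(2/9)·log₂(1/3) = 0.3522
  (A=1,B=0): P(A|B) = (2/9)/(1/3) = 2/3;  -(2/9)·log₂(2/3) = 0.1300
  (A=1,B=1): P(A|B) = (4/9)/(2/3) = 2/3;  -(4/9)·log₂(2/3) = 0.2600
H(A|B) = 0.1761 + 0.3522 + 0.1300 + 0.2600
  = 0.9183 bits
H(B) + H(A|B) = 0.9183 + 0.9183 = 1.8366 bits

Direct computation of the joint entropy:
H(A,B) = -[(1/9)·log₂(1/9) + (2/9)·log₂(2/9) + (2/9)·log₂(2/9) + (4/9)·log₂(4/9)]
  = 0.3522 + 0.4822 + 0.4822 + 0.5200
  = 1.8366 bits

All three agree: H(A,B) = 1.8366 bits ✓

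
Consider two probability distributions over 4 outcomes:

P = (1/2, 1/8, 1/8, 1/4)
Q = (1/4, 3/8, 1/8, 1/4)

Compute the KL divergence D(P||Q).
D(P||Q) = Σ P(i) log₂(P(i)/Q(i))
  i=0: (1/2) × log₂((1/2)/(1/4)) = (1/2) × log₂(2) = 0.5000
  i=1: (1/8) × log₂((1/8)/(3/8)) = (1/8) × log₂(1/3) = -0.1981
  i=2: (1/8) × log₂((1/8)/(1/8)) = (1/8) × log₂(1) = 0.0000
  i=3: (1/4) × log₂((1/4)/(1/4)) = (1/4) × log₂(1) = 0.0000
D(P||Q) = 0.5000 - 0.1981 + 0.0000 + 0.0000
  = 0.3019 bits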